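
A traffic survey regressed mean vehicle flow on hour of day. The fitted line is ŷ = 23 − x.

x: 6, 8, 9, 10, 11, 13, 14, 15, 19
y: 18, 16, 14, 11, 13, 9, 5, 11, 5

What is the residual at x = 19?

ŷ = 23 − 19 = 4
e = 5 − 4 = 1

e = 1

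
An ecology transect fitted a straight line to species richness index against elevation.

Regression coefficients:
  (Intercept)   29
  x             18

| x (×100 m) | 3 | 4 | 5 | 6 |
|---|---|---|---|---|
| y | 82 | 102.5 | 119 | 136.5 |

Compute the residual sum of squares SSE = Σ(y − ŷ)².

SSE = 3.5

x=3: ŷ = 29 + 18·3 = 83; r = 82 − 83 = -1
x=4: ŷ = 29 + 18·4 = 101; r = 102.5 − 101 = 1.5
x=5: ŷ = 29 + 18·5 = 119; r = 119 − 119 = 0
x=6: ŷ = 29 + 18·6 = 137; r = 136.5 − 137 = -0.5
SSE = 1 + 2.25 + 0 + 0.25 = 3.5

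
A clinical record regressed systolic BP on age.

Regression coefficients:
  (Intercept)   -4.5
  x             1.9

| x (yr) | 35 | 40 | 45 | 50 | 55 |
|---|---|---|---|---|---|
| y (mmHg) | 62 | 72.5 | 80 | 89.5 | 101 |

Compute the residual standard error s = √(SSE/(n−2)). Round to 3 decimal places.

s = 1.155

x=35: ŷ = -4.5 + 1.9·35 = 62; r = 62 − 62 = 0
x=40: ŷ = -4.5 + 1.9·40 = 71.5; r = 72.5 − 71.5 = 1
x=45: ŷ = -4.5 + 1.9·45 = 81; r = 80 − 81 = -1
x=50: ŷ = -4.5 + 1.9·50 = 90.5; r = 89.5 − 90.5 = -1
x=55: ŷ = -4.5 + 1.9·55 = 100; r = 101 − 100 = 1
SSE = 0 + 1 + 1 + 1 + 1 = 4
s = √(4/3) = √1.33333 ≈ 1.155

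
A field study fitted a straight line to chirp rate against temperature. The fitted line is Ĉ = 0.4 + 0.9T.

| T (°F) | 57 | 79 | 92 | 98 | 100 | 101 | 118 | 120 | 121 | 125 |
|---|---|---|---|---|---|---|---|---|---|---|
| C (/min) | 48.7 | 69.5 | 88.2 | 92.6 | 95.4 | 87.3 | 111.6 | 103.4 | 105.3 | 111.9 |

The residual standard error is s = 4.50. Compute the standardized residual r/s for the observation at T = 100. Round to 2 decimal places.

1.11

Ĉ = 0.4 + 0.9·100 = 90.4
r = 95.4 − 90.4 = 5
r/s = 5 / 4.50 = 1.11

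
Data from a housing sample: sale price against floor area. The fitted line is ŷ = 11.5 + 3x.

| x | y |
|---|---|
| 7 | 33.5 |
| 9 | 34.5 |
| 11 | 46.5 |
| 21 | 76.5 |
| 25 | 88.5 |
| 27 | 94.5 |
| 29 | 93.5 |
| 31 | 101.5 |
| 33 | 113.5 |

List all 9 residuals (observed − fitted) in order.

x=7: ŷ = 11.5 + 3·7 = 32.5; e = 33.5 − 32.5 = 1
x=9: ŷ = 11.5 + 3·9 = 38.5; e = 34.5 − 38.5 = -4
x=11: ŷ = 11.5 + 3·11 = 44.5; e = 46.5 − 44.5 = 2
x=21: ŷ = 11.5 + 3·21 = 74.5; e = 76.5 − 74.5 = 2
x=25: ŷ = 11.5 + 3·25 = 86.5; e = 88.5 − 86.5 = 2
x=27: ŷ = 11.5 + 3·27 = 92.5; e = 94.5 − 92.5 = 2
x=29: ŷ = 11.5 + 3·29 = 98.5; e = 93.5 − 98.5 = -5
x=31: ŷ = 11.5 + 3·31 = 104.5; e = 101.5 − 104.5 = -3
x=33: ŷ = 11.5 + 3·33 = 110.5; e = 113.5 − 110.5 = 3

1, -4, 2, 2, 2, 2, -5, -3, 3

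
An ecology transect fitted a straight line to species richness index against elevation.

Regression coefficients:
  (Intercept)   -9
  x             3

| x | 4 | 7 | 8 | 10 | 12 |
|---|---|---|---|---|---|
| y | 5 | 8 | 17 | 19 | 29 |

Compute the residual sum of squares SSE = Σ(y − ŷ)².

SSE = 32

x=4: ŷ = -9 + 3·4 = 3; e = 5 − 3 = 2
x=7: ŷ = -9 + 3·7 = 12; e = 8 − 12 = -4
x=8: ŷ = -9 + 3·8 = 15; e = 17 − 15 = 2
x=10: ŷ = -9 + 3·10 = 21; e = 19 − 21 = -2
x=12: ŷ = -9 + 3·12 = 27; e = 29 − 27 = 2
SSE = 4 + 16 + 4 + 4 + 4 = 32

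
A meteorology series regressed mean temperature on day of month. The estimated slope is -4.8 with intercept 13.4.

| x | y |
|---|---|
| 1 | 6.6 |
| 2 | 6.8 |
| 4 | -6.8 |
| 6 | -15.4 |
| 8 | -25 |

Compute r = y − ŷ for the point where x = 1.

r = -2

ŷ = 13.4 − 4.8·1 = 8.6
r = 6.6 − 8.6 = -2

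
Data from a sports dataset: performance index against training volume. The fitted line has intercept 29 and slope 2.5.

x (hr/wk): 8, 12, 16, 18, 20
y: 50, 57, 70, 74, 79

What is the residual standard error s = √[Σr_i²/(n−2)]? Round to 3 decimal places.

s = 1.414

x=8: ŷ = 29 + 2.5·8 = 49; r = 50 − 49 = 1
x=12: ŷ = 29 + 2.5·12 = 59; r = 57 − 59 = -2
x=16: ŷ = 29 + 2.5·16 = 69; r = 70 − 69 = 1
x=18: ŷ = 29 + 2.5·18 = 74; r = 74 − 74 = 0
x=20: ŷ = 29 + 2.5·20 = 79; r = 79 − 79 = 0
SSE = 1 + 4 + 1 + 0 + 0 = 6
s = √(6/3) = √2 ≈ 1.414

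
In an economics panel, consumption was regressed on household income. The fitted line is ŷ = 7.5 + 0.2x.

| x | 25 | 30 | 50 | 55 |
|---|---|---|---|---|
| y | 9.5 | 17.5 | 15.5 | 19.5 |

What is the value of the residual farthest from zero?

e = 4

x=25: ŷ = 7.5 + 0.2·25 = 12.5; e = 9.5 − 12.5 = -3
x=30: ŷ = 7.5 + 0.2·30 = 13.5; e = 17.5 − 13.5 = 4
x=50: ŷ = 7.5 + 0.2·50 = 17.5; e = 15.5 − 17.5 = -2
x=55: ŷ = 7.5 + 0.2·55 = 18.5; e = 19.5 − 18.5 = 1
Largest |e| is 4 at x = 30, residual 4.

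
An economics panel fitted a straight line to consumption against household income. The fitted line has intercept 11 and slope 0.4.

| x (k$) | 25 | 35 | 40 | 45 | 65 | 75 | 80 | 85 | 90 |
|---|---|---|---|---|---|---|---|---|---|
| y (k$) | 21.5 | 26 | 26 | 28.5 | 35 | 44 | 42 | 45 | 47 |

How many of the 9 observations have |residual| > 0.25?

7

x=25: ŷ = 11 + 0.4·25 = 21; e = 21.5 − 21 = 0.5
x=35: ŷ = 11 + 0.4·35 = 25; e = 26 − 25 = 1
x=40: ŷ = 11 + 0.4·40 = 27; e = 26 − 27 = -1
x=45: ŷ = 11 + 0.4·45 = 29; e = 28.5 − 29 = -0.5
x=65: ŷ = 11 + 0.4·65 = 37; e = 35 − 37 = -2
x=75: ŷ = 11 + 0.4·75 = 41; e = 44 − 41 = 3
x=80: ŷ = 11 + 0.4·80 = 43; e = 42 − 43 = -1
x=85: ŷ = 11 + 0.4·85 = 45; e = 45 − 45 = 0
x=90: ŷ = 11 + 0.4·90 = 47; e = 47 − 47 = 0
|e| > 0.25: x=25 (|e|=0.5), x=35 (|e|=1), x=40 (|e|=1), x=45 (|e|=0.5), x=65 (|e|=2), x=75 (|e|=3), x=80 (|e|=1) → 7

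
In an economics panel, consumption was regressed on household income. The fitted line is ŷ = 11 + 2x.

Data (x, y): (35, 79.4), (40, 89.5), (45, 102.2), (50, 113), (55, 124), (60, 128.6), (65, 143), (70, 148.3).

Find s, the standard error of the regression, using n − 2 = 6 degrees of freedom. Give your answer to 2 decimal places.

x=35: ŷ = 11 + 2·35 = 81; e = 79.4 − 81 = -1.6
x=40: ŷ = 11 + 2·40 = 91; e = 89.5 − 91 = -1.5
x=45: ŷ = 11 + 2·45 = 101; e = 102.2 − 101 = 1.2
x=50: ŷ = 11 + 2·50 = 111; e = 113 − 111 = 2
x=55: ŷ = 11 + 2·55 = 121; e = 124 − 121 = 3
x=60: ŷ = 11 + 2·60 = 131; e = 128.6 − 131 = -2.4
x=65: ŷ = 11 + 2·65 = 141; e = 143 − 141 = 2
x=70: ŷ = 11 + 2·70 = 151; e = 148.3 − 151 = -2.7
SSE = 2.56 + 2.25 + 1.44 + 4 + 9 + 5.76 + 4 + 7.29 = 36.3
s = √(36.3/6) = √6.05 ≈ 2.46

s = 2.46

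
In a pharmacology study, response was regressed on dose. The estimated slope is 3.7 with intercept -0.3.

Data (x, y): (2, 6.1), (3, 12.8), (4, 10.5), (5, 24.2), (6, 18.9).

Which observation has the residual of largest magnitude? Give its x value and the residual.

x=2: ŷ = -0.3 + 3.7·2 = 7.1; r = 6.1 − 7.1 = -1
x=3: ŷ = -0.3 + 3.7·3 = 10.8; r = 12.8 − 10.8 = 2
x=4: ŷ = -0.3 + 3.7·4 = 14.5; r = 10.5 − 14.5 = -4
x=5: ŷ = -0.3 + 3.7·5 = 18.2; r = 24.2 − 18.2 = 6
x=6: ŷ = -0.3 + 3.7·6 = 21.9; r = 18.9 − 21.9 = -3
Largest |r| is 6 at x = 5, residual 6.

x = 5, r = 6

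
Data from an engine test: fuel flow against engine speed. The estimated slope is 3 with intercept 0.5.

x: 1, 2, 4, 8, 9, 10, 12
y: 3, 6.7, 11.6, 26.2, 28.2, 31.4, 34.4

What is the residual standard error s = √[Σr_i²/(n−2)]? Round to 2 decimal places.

x=1: ŷ = 0.5 + 3·1 = 3.5; r = 3 − 3.5 = -0.5
x=2: ŷ = 0.5 + 3·2 = 6.5; r = 6.7 − 6.5 = 0.2
x=4: ŷ = 0.5 + 3·4 = 12.5; r = 11.6 − 12.5 = -0.9
x=8: ŷ = 0.5 + 3·8 = 24.5; r = 26.2 − 24.5 = 1.7
x=9: ŷ = 0.5 + 3·9 = 27.5; r = 28.2 − 27.5 = 0.7
x=10: ŷ = 0.5 + 3·10 = 30.5; r = 31.4 − 30.5 = 0.9
x=12: ŷ = 0.5 + 3·12 = 36.5; r = 34.4 − 36.5 = -2.1
SSE = 0.25 + 0.04 + 0.81 + 2.89 + 0.49 + 0.81 + 4.41 = 9.7
s = √(9.7/5) = √1.94 ≈ 1.39

s = 1.39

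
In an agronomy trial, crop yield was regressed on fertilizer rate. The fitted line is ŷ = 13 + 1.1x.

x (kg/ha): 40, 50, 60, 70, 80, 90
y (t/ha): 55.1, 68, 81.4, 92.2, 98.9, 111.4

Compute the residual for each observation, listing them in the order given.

-1.9, 0, 2.4, 2.2, -2.1, -0.6

x=40: ŷ = 13 + 1.1·40 = 57; r = 55.1 − 57 = -1.9
x=50: ŷ = 13 + 1.1·50 = 68; r = 68 − 68 = 0
x=60: ŷ = 13 + 1.1·60 = 79; r = 81.4 − 79 = 2.4
x=70: ŷ = 13 + 1.1·70 = 90; r = 92.2 − 90 = 2.2
x=80: ŷ = 13 + 1.1·80 = 101; r = 98.9 − 101 = -2.1
x=90: ŷ = 13 + 1.1·90 = 112; r = 111.4 − 112 = -0.6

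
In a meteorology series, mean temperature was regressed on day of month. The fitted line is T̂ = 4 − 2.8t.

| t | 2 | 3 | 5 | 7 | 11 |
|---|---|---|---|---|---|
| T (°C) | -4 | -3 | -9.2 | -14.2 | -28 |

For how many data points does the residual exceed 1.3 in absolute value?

t=2: T̂ = 4 − 2.8·2 = -1.6; r = -4 − (-1.6) = -2.4
t=3: T̂ = 4 − 2.8·3 = -4.4; r = -3 − (-4.4) = 1.4
t=5: T̂ = 4 − 2.8·5 = -10; r = -9.2 − (-10) = 0.8
t=7: T̂ = 4 − 2.8·7 = -15.6; r = -14.2 − (-15.6) = 1.4
t=11: T̂ = 4 − 2.8·11 = -26.8; r = -28 − (-26.8) = -1.2
|r| > 1.3: t=2 (|r|=2.4), t=3 (|r|=1.4), t=7 (|r|=1.4) → 3

3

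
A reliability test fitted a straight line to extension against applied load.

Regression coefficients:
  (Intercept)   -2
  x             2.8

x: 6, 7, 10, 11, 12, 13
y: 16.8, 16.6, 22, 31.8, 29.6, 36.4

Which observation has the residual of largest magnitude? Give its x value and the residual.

x=6: ŷ = -2 + 2.8·6 = 14.8; r = 16.8 − 14.8 = 2
x=7: ŷ = -2 + 2.8·7 = 17.6; r = 16.6 − 17.6 = -1
x=10: ŷ = -2 + 2.8·10 = 26; r = 22 − 26 = -4
x=11: ŷ = -2 + 2.8·11 = 28.8; r = 31.8 − 28.8 = 3
x=12: ŷ = -2 + 2.8·12 = 31.6; r = 29.6 − 31.6 = -2
x=13: ŷ = -2 + 2.8·13 = 34.4; r = 36.4 − 34.4 = 2
Largest |r| is 4 at x = 10, residual -4.

x = 10, r = -4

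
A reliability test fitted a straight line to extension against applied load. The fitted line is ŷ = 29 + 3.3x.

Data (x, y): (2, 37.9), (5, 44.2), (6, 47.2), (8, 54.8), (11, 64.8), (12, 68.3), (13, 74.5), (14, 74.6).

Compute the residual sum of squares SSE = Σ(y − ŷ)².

x=2: ŷ = 29 + 3.3·2 = 35.6; r = 37.9 − 35.6 = 2.3
x=5: ŷ = 29 + 3.3·5 = 45.5; r = 44.2 − 45.5 = -1.3
x=6: ŷ = 29 + 3.3·6 = 48.8; r = 47.2 − 48.8 = -1.6
x=8: ŷ = 29 + 3.3·8 = 55.4; r = 54.8 − 55.4 = -0.6
x=11: ŷ = 29 + 3.3·11 = 65.3; r = 64.8 − 65.3 = -0.5
x=12: ŷ = 29 + 3.3·12 = 68.6; r = 68.3 − 68.6 = -0.3
x=13: ŷ = 29 + 3.3·13 = 71.9; r = 74.5 − 71.9 = 2.6
x=14: ŷ = 29 + 3.3·14 = 75.2; r = 74.6 − 75.2 = -0.6
SSE = 5.29 + 1.69 + 2.56 + 0.36 + 0.25 + 0.09 + 6.76 + 0.36 = 17.36

SSE = 17.36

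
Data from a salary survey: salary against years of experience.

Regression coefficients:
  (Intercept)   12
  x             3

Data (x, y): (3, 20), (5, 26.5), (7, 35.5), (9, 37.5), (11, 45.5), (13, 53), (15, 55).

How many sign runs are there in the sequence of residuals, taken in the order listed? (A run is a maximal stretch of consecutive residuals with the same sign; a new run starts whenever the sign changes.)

x=3: ŷ = 12 + 3·3 = 21; e = 20 − 21 = -1
x=5: ŷ = 12 + 3·5 = 27; e = 26.5 − 27 = -0.5
x=7: ŷ = 12 + 3·7 = 33; e = 35.5 − 33 = 2.5
x=9: ŷ = 12 + 3·9 = 39; e = 37.5 − 39 = -1.5
x=11: ŷ = 12 + 3·11 = 45; e = 45.5 − 45 = 0.5
x=13: ŷ = 12 + 3·13 = 51; e = 53 − 51 = 2
x=15: ŷ = 12 + 3·15 = 57; e = 55 − 57 = -2
Signs: − − + − + + −
Runs: −×2, +×1, −×1, +×2, −×1 → 5

5 runs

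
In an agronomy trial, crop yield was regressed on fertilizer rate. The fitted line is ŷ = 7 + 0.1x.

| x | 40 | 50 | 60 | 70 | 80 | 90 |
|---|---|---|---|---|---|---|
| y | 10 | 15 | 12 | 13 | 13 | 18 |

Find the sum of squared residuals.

SSE = 20

x=40: ŷ = 7 + 0.1·40 = 11; r = 10 − 11 = -1
x=50: ŷ = 7 + 0.1·50 = 12; r = 15 − 12 = 3
x=60: ŷ = 7 + 0.1·60 = 13; r = 12 − 13 = -1
x=70: ŷ = 7 + 0.1·70 = 14; r = 13 − 14 = -1
x=80: ŷ = 7 + 0.1·80 = 15; r = 13 − 15 = -2
x=90: ŷ = 7 + 0.1·90 = 16; r = 18 − 16 = 2
SSE = 1 + 9 + 1 + 1 + 4 + 4 = 20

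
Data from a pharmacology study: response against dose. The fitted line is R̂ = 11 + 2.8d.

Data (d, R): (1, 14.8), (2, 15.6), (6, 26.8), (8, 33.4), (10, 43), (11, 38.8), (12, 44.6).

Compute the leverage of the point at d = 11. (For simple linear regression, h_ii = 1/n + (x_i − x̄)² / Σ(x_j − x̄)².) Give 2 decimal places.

h = 0.27

d̄ = (1 + 2 + 6 + 8 + 10 + 11 + 12)/7 = 7.14286
Σ(d − d̄)² = 37.7347 + 26.449 + 1.30612 + 0.734694 + 8.16327 + 14.8776 + 23.5918 = 112.857
h = 1/7 + (3.85714)²/112.857 = 0.142857 + 0.131826 = 0.27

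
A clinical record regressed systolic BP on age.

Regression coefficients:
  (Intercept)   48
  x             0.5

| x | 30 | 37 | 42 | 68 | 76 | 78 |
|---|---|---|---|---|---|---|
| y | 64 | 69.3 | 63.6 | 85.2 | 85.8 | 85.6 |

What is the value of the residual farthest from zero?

e = -5.4

x=30: ŷ = 48 + 0.5·30 = 63; e = 64 − 63 = 1
x=37: ŷ = 48 + 0.5·37 = 66.5; e = 69.3 − 66.5 = 2.8
x=42: ŷ = 48 + 0.5·42 = 69; e = 63.6 − 69 = -5.4
x=68: ŷ = 48 + 0.5·68 = 82; e = 85.2 − 82 = 3.2
x=76: ŷ = 48 + 0.5·76 = 86; e = 85.8 − 86 = -0.2
x=78: ŷ = 48 + 0.5·78 = 87; e = 85.6 − 87 = -1.4
Largest |e| is 5.4 at x = 42, residual -5.4.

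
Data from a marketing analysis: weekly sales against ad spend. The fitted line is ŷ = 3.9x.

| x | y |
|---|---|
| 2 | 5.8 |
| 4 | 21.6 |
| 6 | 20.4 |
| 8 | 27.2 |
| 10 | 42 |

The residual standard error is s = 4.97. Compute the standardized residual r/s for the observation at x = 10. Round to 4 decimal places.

ŷ = 3.9·10 = 39
r = 42 − 39 = 3
r/s = 3 / 4.97 = 0.6036

0.6036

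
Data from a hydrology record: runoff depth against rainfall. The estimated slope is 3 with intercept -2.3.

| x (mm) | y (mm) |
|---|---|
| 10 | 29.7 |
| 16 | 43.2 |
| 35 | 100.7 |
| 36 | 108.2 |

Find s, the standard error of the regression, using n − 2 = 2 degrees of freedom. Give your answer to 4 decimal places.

s = 3.2016

x=10: ŷ = -2.3 + 3·10 = 27.7; r = 29.7 − 27.7 = 2
x=16: ŷ = -2.3 + 3·16 = 45.7; r = 43.2 − 45.7 = -2.5
x=35: ŷ = -2.3 + 3·35 = 102.7; r = 100.7 − 102.7 = -2
x=36: ŷ = -2.3 + 3·36 = 105.7; r = 108.2 − 105.7 = 2.5
SSE = 4 + 6.25 + 4 + 6.25 = 20.5
s = √(20.5/2) = √10.25 ≈ 3.2016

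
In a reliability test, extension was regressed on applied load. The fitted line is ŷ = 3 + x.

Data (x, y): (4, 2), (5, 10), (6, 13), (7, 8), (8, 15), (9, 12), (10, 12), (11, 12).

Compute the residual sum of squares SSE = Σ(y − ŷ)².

x=4: ŷ = 3 + 4 = 7; e = 2 − 7 = -5
x=5: ŷ = 3 + 5 = 8; e = 10 − 8 = 2
x=6: ŷ = 3 + 6 = 9; e = 13 − 9 = 4
x=7: ŷ = 3 + 7 = 10; e = 8 − 10 = -2
x=8: ŷ = 3 + 8 = 11; e = 15 − 11 = 4
x=9: ŷ = 3 + 9 = 12; e = 12 − 12 = 0
x=10: ŷ = 3 + 10 = 13; e = 12 − 13 = -1
x=11: ŷ = 3 + 11 = 14; e = 12 − 14 = -2
SSE = 25 + 4 + 16 + 4 + 16 + 0 + 1 + 4 = 70

SSE = 70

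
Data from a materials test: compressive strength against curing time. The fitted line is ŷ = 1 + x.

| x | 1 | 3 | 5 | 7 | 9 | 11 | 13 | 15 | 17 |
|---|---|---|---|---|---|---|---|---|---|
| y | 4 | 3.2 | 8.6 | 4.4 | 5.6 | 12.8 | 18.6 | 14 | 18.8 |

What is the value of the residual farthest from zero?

r = 4.6

x=1: ŷ = 1 + 1 = 2; r = 4 − 2 = 2
x=3: ŷ = 1 + 3 = 4; r = 3.2 − 4 = -0.8
x=5: ŷ = 1 + 5 = 6; r = 8.6 − 6 = 2.6
x=7: ŷ = 1 + 7 = 8; r = 4.4 − 8 = -3.6
x=9: ŷ = 1 + 9 = 10; r = 5.6 − 10 = -4.4
x=11: ŷ = 1 + 11 = 12; r = 12.8 − 12 = 0.8
x=13: ŷ = 1 + 13 = 14; r = 18.6 − 14 = 4.6
x=15: ŷ = 1 + 15 = 16; r = 14 − 16 = -2
x=17: ŷ = 1 + 17 = 18; r = 18.8 − 18 = 0.8
Largest |r| is 4.6 at x = 13, residual 4.6.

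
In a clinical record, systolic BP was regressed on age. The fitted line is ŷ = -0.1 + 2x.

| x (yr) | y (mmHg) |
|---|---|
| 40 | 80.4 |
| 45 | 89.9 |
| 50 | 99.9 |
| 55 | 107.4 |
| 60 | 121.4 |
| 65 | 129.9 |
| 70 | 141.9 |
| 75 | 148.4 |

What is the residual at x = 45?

r = 0

ŷ = -0.1 + 2·45 = 89.9
r = 89.9 − 89.9 = 0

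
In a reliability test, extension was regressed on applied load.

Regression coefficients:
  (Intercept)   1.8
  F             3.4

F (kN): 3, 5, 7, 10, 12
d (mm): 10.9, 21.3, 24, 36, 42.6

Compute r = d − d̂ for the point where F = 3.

d̂ = 1.8 + 3.4·3 = 12
r = 10.9 − 12 = -1.1

r = -1.1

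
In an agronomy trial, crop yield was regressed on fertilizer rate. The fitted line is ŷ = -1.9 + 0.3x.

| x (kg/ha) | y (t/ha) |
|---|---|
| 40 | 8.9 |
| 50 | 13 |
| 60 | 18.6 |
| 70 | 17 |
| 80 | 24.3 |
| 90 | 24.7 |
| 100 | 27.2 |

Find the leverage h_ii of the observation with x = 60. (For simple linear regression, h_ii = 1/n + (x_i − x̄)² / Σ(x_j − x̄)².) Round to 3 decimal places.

x̄ = (40 + 50 + 60 + 70 + 80 + 90 + 100)/7 = 70
Σ(x − x̄)² = 900 + 400 + 100 + 0 + 100 + 400 + 900 = 2800
h = 1/7 + (-10)²/2800 = 0.142857 + 0.0357143 = 0.179

h = 0.179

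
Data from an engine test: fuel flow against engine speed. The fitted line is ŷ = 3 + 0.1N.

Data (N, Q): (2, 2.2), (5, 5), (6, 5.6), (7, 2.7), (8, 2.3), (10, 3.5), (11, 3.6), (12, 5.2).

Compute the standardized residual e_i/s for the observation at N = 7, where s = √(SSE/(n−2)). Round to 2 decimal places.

N=2: ŷ = 3 + 0.1·2 = 3.2; e = 2.2 − 3.2 = -1
N=5: ŷ = 3 + 0.1·5 = 3.5; e = 5 − 3.5 = 1.5
N=6: ŷ = 3 + 0.1·6 = 3.6; e = 5.6 − 3.6 = 2
N=7: ŷ = 3 + 0.1·7 = 3.7; e = 2.7 − 3.7 = -1
N=8: ŷ = 3 + 0.1·8 = 3.8; e = 2.3 − 3.8 = -1.5
N=10: ŷ = 3 + 0.1·10 = 4; e = 3.5 − 4 = -0.5
N=11: ŷ = 3 + 0.1·11 = 4.1; e = 3.6 − 4.1 = -0.5
N=12: ŷ = 3 + 0.1·12 = 4.2; e = 5.2 − 4.2 = 1
SSE = 1 + 2.25 + 4 + 1 + 2.25 + 0.25 + 0.25 + 1 = 12
s = √(12/6) = 1.41421
e/s = -1 / 1.41421 = -0.71

-0.71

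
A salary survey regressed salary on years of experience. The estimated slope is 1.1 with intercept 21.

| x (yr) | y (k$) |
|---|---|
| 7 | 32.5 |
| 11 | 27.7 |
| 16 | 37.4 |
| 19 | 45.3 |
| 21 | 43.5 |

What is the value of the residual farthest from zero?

r = -5.4

x=7: ŷ = 21 + 1.1·7 = 28.7; r = 32.5 − 28.7 = 3.8
x=11: ŷ = 21 + 1.1·11 = 33.1; r = 27.7 − 33.1 = -5.4
x=16: ŷ = 21 + 1.1·16 = 38.6; r = 37.4 − 38.6 = -1.2
x=19: ŷ = 21 + 1.1·19 = 41.9; r = 45.3 − 41.9 = 3.4
x=21: ŷ = 21 + 1.1·21 = 44.1; r = 43.5 − 44.1 = -0.6
Largest |r| is 5.4 at x = 11, residual -5.4.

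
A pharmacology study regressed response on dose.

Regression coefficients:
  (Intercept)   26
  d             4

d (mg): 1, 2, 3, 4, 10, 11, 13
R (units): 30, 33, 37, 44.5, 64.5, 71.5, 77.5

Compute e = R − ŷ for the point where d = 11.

e = 1.5

ŷ = 26 + 4·11 = 70
e = 71.5 − 70 = 1.5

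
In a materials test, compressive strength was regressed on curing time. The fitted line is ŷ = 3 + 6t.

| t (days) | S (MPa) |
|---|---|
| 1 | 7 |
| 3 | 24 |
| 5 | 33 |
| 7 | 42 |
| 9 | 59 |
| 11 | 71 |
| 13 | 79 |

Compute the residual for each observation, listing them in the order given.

t=1: ŷ = 3 + 6·1 = 9; e = 7 − 9 = -2
t=3: ŷ = 3 + 6·3 = 21; e = 24 − 21 = 3
t=5: ŷ = 3 + 6·5 = 33; e = 33 − 33 = 0
t=7: ŷ = 3 + 6·7 = 45; e = 42 − 45 = -3
t=9: ŷ = 3 + 6·9 = 57; e = 59 − 57 = 2
t=11: ŷ = 3 + 6·11 = 69; e = 71 − 69 = 2
t=13: ŷ = 3 + 6·13 = 81; e = 79 − 81 = -2

-2, 3, 0, -3, 2, 2, -2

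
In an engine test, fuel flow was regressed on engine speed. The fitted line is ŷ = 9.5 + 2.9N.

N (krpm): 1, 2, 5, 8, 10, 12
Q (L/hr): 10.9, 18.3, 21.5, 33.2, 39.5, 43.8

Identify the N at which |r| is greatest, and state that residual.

N = 2, r = 3

N=1: ŷ = 9.5 + 2.9·1 = 12.4; r = 10.9 − 12.4 = -1.5
N=2: ŷ = 9.5 + 2.9·2 = 15.3; r = 18.3 − 15.3 = 3
N=5: ŷ = 9.5 + 2.9·5 = 24; r = 21.5 − 24 = -2.5
N=8: ŷ = 9.5 + 2.9·8 = 32.7; r = 33.2 − 32.7 = 0.5
N=10: ŷ = 9.5 + 2.9·10 = 38.5; r = 39.5 − 38.5 = 1
N=12: ŷ = 9.5 + 2.9·12 = 44.3; r = 43.8 − 44.3 = -0.5
Largest |r| is 3 at N = 2, residual 3.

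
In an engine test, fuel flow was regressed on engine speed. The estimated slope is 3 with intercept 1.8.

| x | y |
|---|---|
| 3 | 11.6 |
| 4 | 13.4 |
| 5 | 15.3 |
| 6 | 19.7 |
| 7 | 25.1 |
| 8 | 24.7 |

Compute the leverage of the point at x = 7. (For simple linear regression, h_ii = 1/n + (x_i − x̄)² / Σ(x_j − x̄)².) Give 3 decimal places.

h = 0.295

x̄ = (3 + 4 + 5 + 6 + 7 + 8)/6 = 5.5
Σ(x − x̄)² = 6.25 + 2.25 + 0.25 + 0.25 + 2.25 + 6.25 = 17.5
h = 1/6 + (1.5)²/17.5 = 0.166667 + 0.128571 = 0.295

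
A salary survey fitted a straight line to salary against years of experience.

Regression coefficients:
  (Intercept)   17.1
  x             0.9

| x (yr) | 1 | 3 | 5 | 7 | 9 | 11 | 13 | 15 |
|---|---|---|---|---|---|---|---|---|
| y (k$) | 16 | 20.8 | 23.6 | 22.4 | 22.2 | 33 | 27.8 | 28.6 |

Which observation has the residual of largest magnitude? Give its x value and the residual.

x=1: ŷ = 17.1 + 0.9·1 = 18; e = 16 − 18 = -2
x=3: ŷ = 17.1 + 0.9·3 = 19.8; e = 20.8 − 19.8 = 1
x=5: ŷ = 17.1 + 0.9·5 = 21.6; e = 23.6 − 21.6 = 2
x=7: ŷ = 17.1 + 0.9·7 = 23.4; e = 22.4 − 23.4 = -1
x=9: ŷ = 17.1 + 0.9·9 = 25.2; e = 22.2 − 25.2 = -3
x=11: ŷ = 17.1 + 0.9·11 = 27; e = 33 − 27 = 6
x=13: ŷ = 17.1 + 0.9·13 = 28.8; e = 27.8 − 28.8 = -1
x=15: ŷ = 17.1 + 0.9·15 = 30.6; e = 28.6 − 30.6 = -2
Largest |e| is 6 at x = 11, residual 6.

x = 11, e = 6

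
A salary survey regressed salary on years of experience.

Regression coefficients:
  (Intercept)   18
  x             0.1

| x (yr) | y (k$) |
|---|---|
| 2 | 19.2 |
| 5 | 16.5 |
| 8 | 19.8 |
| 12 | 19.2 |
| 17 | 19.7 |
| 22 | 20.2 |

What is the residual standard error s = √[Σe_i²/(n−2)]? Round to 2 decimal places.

s = 1.22

x=2: ŷ = 18 + 0.1·2 = 18.2; e = 19.2 − 18.2 = 1
x=5: ŷ = 18 + 0.1·5 = 18.5; e = 16.5 − 18.5 = -2
x=8: ŷ = 18 + 0.1·8 = 18.8; e = 19.8 − 18.8 = 1
x=12: ŷ = 18 + 0.1·12 = 19.2; e = 19.2 − 19.2 = 0
x=17: ŷ = 18 + 0.1·17 = 19.7; e = 19.7 − 19.7 = 0
x=22: ŷ = 18 + 0.1·22 = 20.2; e = 20.2 − 20.2 = 0
SSE = 1 + 4 + 1 + 0 + 0 + 0 = 6
s = √(6/4) = √1.5 ≈ 1.22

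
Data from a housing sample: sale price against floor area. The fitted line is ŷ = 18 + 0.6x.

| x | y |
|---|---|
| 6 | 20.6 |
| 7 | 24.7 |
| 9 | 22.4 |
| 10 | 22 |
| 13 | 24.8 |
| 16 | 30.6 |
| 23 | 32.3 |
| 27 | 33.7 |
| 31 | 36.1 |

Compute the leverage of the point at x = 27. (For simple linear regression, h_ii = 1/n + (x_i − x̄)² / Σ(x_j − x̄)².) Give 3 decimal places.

h = 0.299

x̄ = (6 + 7 + 9 + 10 + 13 + 16 + 23 + 27 + 31)/9 = 15.7778
Σ(x − x̄)² = 95.6049 + 77.0494 + 45.9383 + 33.3827 + 7.71605 + 0.0493827 + 52.1605 + 125.938 + 231.716 = 669.556
h = 1/9 + (11.2222)²/669.556 = 0.111111 + 0.188092 = 0.299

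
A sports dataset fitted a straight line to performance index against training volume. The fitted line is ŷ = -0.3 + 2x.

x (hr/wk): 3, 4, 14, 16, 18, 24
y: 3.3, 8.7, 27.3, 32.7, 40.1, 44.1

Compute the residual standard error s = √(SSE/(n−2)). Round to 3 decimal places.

x=3: ŷ = -0.3 + 2·3 = 5.7; r = 3.3 − 5.7 = -2.4
x=4: ŷ = -0.3 + 2·4 = 7.7; r = 8.7 − 7.7 = 1
x=14: ŷ = -0.3 + 2·14 = 27.7; r = 27.3 − 27.7 = -0.4
x=16: ŷ = -0.3 + 2·16 = 31.7; r = 32.7 − 31.7 = 1
x=18: ŷ = -0.3 + 2·18 = 35.7; r = 40.1 − 35.7 = 4.4
x=24: ŷ = -0.3 + 2·24 = 47.7; r = 44.1 − 47.7 = -3.6
SSE = 5.76 + 1 + 0.16 + 1 + 19.36 + 12.96 = 40.24
s = √(40.24/4) = √10.06 ≈ 3.172

s = 3.172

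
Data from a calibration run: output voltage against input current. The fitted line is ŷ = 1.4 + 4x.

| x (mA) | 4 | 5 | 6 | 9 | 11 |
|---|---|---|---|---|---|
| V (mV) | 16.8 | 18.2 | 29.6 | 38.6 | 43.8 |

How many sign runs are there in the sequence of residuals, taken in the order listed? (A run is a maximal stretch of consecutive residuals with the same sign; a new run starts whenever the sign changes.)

3 runs

x=4: ŷ = 1.4 + 4·4 = 17.4; r = 16.8 − 17.4 = -0.6
x=5: ŷ = 1.4 + 4·5 = 21.4; r = 18.2 − 21.4 = -3.2
x=6: ŷ = 1.4 + 4·6 = 25.4; r = 29.6 − 25.4 = 4.2
x=9: ŷ = 1.4 + 4·9 = 37.4; r = 38.6 − 37.4 = 1.2
x=11: ŷ = 1.4 + 4·11 = 45.4; r = 43.8 − 45.4 = -1.6
Signs: − − + + −
Runs: −×2, +×2, −×1 → 3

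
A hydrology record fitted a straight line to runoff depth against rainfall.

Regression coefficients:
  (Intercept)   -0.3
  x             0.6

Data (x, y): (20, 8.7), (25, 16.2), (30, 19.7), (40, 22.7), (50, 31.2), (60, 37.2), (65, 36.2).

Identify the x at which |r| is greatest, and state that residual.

x = 20, r = -3

x=20: ŷ = -0.3 + 0.6·20 = 11.7; r = 8.7 − 11.7 = -3
x=25: ŷ = -0.3 + 0.6·25 = 14.7; r = 16.2 − 14.7 = 1.5
x=30: ŷ = -0.3 + 0.6·30 = 17.7; r = 19.7 − 17.7 = 2
x=40: ŷ = -0.3 + 0.6·40 = 23.7; r = 22.7 − 23.7 = -1
x=50: ŷ = -0.3 + 0.6·50 = 29.7; r = 31.2 − 29.7 = 1.5
x=60: ŷ = -0.3 + 0.6·60 = 35.7; r = 37.2 − 35.7 = 1.5
x=65: ŷ = -0.3 + 0.6·65 = 38.7; r = 36.2 − 38.7 = -2.5
Largest |r| is 3 at x = 20, residual -3.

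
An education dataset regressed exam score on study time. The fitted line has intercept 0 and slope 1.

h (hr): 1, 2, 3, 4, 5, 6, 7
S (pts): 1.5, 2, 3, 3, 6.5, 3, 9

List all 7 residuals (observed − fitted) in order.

0.5, 0, 0, -1, 1.5, -3, 2

h=1: Ŝ = 1 = 1; r = 1.5 − 1 = 0.5
h=2: Ŝ = 2 = 2; r = 2 − 2 = 0
h=3: Ŝ = 3 = 3; r = 3 − 3 = 0
h=4: Ŝ = 4 = 4; r = 3 − 4 = -1
h=5: Ŝ = 5 = 5; r = 6.5 − 5 = 1.5
h=6: Ŝ = 6 = 6; r = 3 − 6 = -3
h=7: Ŝ = 7 = 7; r = 9 − 7 = 2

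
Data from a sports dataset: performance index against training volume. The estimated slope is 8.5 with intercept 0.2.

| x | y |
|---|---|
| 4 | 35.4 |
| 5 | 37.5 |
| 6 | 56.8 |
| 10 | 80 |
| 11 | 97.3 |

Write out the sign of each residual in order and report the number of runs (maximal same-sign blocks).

5 runs

x=4: ŷ = 0.2 + 8.5·4 = 34.2; e = 35.4 − 34.2 = 1.2
x=5: ŷ = 0.2 + 8.5·5 = 42.7; e = 37.5 − 42.7 = -5.2
x=6: ŷ = 0.2 + 8.5·6 = 51.2; e = 56.8 − 51.2 = 5.6
x=10: ŷ = 0.2 + 8.5·10 = 85.2; e = 80 − 85.2 = -5.2
x=11: ŷ = 0.2 + 8.5·11 = 93.7; e = 97.3 − 93.7 = 3.6
Signs: + − + − +
Runs: +×1, −×1, +×1, −×1, +×1 → 5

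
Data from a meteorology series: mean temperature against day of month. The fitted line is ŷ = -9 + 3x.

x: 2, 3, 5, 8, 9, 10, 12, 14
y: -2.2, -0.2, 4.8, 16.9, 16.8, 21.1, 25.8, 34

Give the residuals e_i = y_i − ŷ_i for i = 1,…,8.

x=2: ŷ = -9 + 3·2 = -3; e = -2.2 − (-3) = 0.8
x=3: ŷ = -9 + 3·3 = 0; e = -0.2 − 0 = -0.2
x=5: ŷ = -9 + 3·5 = 6; e = 4.8 − 6 = -1.2
x=8: ŷ = -9 + 3·8 = 15; e = 16.9 − 15 = 1.9
x=9: ŷ = -9 + 3·9 = 18; e = 16.8 − 18 = -1.2
x=10: ŷ = -9 + 3·10 = 21; e = 21.1 − 21 = 0.1
x=12: ŷ = -9 + 3·12 = 27; e = 25.8 − 27 = -1.2
x=14: ŷ = -9 + 3·14 = 33; e = 34 − 33 = 1

0.8, -0.2, -1.2, 1.9, -1.2, 0.1, -1.2, 1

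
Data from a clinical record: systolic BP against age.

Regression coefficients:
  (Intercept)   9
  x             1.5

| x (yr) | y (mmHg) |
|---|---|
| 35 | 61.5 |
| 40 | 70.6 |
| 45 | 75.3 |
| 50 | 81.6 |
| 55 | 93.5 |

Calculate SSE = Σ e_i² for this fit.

x=35: ŷ = 9 + 1.5·35 = 61.5; e = 61.5 − 61.5 = 0
x=40: ŷ = 9 + 1.5·40 = 69; e = 70.6 − 69 = 1.6
x=45: ŷ = 9 + 1.5·45 = 76.5; e = 75.3 − 76.5 = -1.2
x=50: ŷ = 9 + 1.5·50 = 84; e = 81.6 − 84 = -2.4
x=55: ŷ = 9 + 1.5·55 = 91.5; e = 93.5 − 91.5 = 2
SSE = 0 + 2.56 + 1.44 + 5.76 + 4 = 13.76

SSE = 13.76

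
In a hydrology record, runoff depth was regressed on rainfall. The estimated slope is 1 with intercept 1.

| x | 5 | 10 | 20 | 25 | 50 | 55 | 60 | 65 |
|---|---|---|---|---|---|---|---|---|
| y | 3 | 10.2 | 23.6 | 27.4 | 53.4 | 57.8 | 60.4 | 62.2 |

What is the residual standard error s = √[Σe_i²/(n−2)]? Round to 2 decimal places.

x=5: ŷ = 1 + 5 = 6; e = 3 − 6 = -3
x=10: ŷ = 1 + 10 = 11; e = 10.2 − 11 = -0.8
x=20: ŷ = 1 + 20 = 21; e = 23.6 − 21 = 2.6
x=25: ŷ = 1 + 25 = 26; e = 27.4 − 26 = 1.4
x=50: ŷ = 1 + 50 = 51; e = 53.4 − 51 = 2.4
x=55: ŷ = 1 + 55 = 56; e = 57.8 − 56 = 1.8
x=60: ŷ = 1 + 60 = 61; e = 60.4 − 61 = -0.6
x=65: ŷ = 1 + 65 = 66; e = 62.2 − 66 = -3.8
SSE = 9 + 0.64 + 6.76 + 1.96 + 5.76 + 3.24 + 0.36 + 14.44 = 42.16
s = √(42.16/6) = √7.02667 ≈ 2.65

s = 2.65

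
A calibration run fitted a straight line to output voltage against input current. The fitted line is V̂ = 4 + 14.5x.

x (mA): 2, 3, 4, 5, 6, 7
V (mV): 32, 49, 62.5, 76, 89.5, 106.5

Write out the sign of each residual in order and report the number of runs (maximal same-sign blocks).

x=2: V̂ = 4 + 14.5·2 = 33; e = 32 − 33 = -1
x=3: V̂ = 4 + 14.5·3 = 47.5; e = 49 − 47.5 = 1.5
x=4: V̂ = 4 + 14.5·4 = 62; e = 62.5 − 62 = 0.5
x=5: V̂ = 4 + 14.5·5 = 76.5; e = 76 − 76.5 = -0.5
x=6: V̂ = 4 + 14.5·6 = 91; e = 89.5 − 91 = -1.5
x=7: V̂ = 4 + 14.5·7 = 105.5; e = 106.5 − 105.5 = 1
Signs: − + + − − +
Runs: −×1, +×2, −×2, +×1 → 4

4 runs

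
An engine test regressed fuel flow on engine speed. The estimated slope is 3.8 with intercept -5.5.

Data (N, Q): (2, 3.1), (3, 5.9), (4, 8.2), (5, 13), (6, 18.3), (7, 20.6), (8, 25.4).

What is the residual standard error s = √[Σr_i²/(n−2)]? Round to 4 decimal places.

s = 1.0000

N=2: ŷ = -5.5 + 3.8·2 = 2.1; r = 3.1 − 2.1 = 1
N=3: ŷ = -5.5 + 3.8·3 = 5.9; r = 5.9 − 5.9 = 0
N=4: ŷ = -5.5 + 3.8·4 = 9.7; r = 8.2 − 9.7 = -1.5
N=5: ŷ = -5.5 + 3.8·5 = 13.5; r = 13 − 13.5 = -0.5
N=6: ŷ = -5.5 + 3.8·6 = 17.3; r = 18.3 − 17.3 = 1
N=7: ŷ = -5.5 + 3.8·7 = 21.1; r = 20.6 − 21.1 = -0.5
N=8: ŷ = -5.5 + 3.8·8 = 24.9; r = 25.4 − 24.9 = 0.5
SSE = 1 + 0 + 2.25 + 0.25 + 1 + 0.25 + 0.25 = 5
s = √(5/5) = √1 ≈ 1.0000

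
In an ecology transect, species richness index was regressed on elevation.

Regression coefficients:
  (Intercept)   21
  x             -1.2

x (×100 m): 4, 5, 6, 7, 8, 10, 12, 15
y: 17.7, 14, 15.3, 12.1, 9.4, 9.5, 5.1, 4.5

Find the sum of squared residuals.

x=4: ŷ = 21 − 1.2·4 = 16.2; r = 17.7 − 16.2 = 1.5
x=5: ŷ = 21 − 1.2·5 = 15; r = 14 − 15 = -1
x=6: ŷ = 21 − 1.2·6 = 13.8; r = 15.3 − 13.8 = 1.5
x=7: ŷ = 21 − 1.2·7 = 12.6; r = 12.1 − 12.6 = -0.5
x=8: ŷ = 21 − 1.2·8 = 11.4; r = 9.4 − 11.4 = -2
x=10: ŷ = 21 − 1.2·10 = 9; r = 9.5 − 9 = 0.5
x=12: ŷ = 21 − 1.2·12 = 6.6; r = 5.1 − 6.6 = -1.5
x=15: ŷ = 21 − 1.2·15 = 3; r = 4.5 − 3 = 1.5
SSE = 2.25 + 1 + 2.25 + 0.25 + 4 + 0.25 + 2.25 + 2.25 = 14.5

SSE = 14.5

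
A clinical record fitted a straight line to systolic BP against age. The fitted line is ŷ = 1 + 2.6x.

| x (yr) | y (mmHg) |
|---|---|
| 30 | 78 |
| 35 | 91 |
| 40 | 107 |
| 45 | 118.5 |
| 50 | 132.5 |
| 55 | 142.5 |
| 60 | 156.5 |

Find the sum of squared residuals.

SSE = 11

x=30: ŷ = 1 + 2.6·30 = 79; r = 78 − 79 = -1
x=35: ŷ = 1 + 2.6·35 = 92; r = 91 − 92 = -1
x=40: ŷ = 1 + 2.6·40 = 105; r = 107 − 105 = 2
x=45: ŷ = 1 + 2.6·45 = 118; r = 118.5 − 118 = 0.5
x=50: ŷ = 1 + 2.6·50 = 131; r = 132.5 − 131 = 1.5
x=55: ŷ = 1 + 2.6·55 = 144; r = 142.5 − 144 = -1.5
x=60: ŷ = 1 + 2.6·60 = 157; r = 156.5 − 157 = -0.5
SSE = 1 + 1 + 4 + 0.25 + 2.25 + 2.25 + 0.25 = 11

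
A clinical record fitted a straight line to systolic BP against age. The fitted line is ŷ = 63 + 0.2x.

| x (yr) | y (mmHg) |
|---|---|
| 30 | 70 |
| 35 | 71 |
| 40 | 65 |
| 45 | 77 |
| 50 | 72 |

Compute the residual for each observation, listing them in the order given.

x=30: ŷ = 63 + 0.2·30 = 69; e = 70 − 69 = 1
x=35: ŷ = 63 + 0.2·35 = 70; e = 71 − 70 = 1
x=40: ŷ = 63 + 0.2·40 = 71; e = 65 − 71 = -6
x=45: ŷ = 63 + 0.2·45 = 72; e = 77 − 72 = 5
x=50: ŷ = 63 + 0.2·50 = 73; e = 72 − 73 = -1

1, 1, -6, 5, -1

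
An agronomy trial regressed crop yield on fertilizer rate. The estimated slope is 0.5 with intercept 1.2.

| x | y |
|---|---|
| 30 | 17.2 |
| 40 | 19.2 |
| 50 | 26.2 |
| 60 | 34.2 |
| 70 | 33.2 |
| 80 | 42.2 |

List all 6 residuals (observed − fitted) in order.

1, -2, 0, 3, -3, 1

x=30: ŷ = 1.2 + 0.5·30 = 16.2; e = 17.2 − 16.2 = 1
x=40: ŷ = 1.2 + 0.5·40 = 21.2; e = 19.2 − 21.2 = -2
x=50: ŷ = 1.2 + 0.5·50 = 26.2; e = 26.2 − 26.2 = 0
x=60: ŷ = 1.2 + 0.5·60 = 31.2; e = 34.2 − 31.2 = 3
x=70: ŷ = 1.2 + 0.5·70 = 36.2; e = 33.2 − 36.2 = -3
x=80: ŷ = 1.2 + 0.5·80 = 41.2; e = 42.2 − 41.2 = 1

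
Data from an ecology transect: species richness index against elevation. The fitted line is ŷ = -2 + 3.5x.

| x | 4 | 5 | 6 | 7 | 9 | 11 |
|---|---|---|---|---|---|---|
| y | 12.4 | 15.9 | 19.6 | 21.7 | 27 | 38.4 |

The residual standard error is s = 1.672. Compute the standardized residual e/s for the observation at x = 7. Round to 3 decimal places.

ŷ = -2 + 3.5·7 = 22.5
e = 21.7 − 22.5 = -0.8
e/s = -0.8 / 1.672 = -0.478

-0.478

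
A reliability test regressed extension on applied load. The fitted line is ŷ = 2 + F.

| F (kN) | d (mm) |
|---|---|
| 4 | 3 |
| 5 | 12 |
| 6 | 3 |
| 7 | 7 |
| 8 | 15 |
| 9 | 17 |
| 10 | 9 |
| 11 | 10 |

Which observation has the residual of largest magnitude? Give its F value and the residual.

F = 9, e = 6

F=4: ŷ = 2 + 4 = 6; e = 3 − 6 = -3
F=5: ŷ = 2 + 5 = 7; e = 12 − 7 = 5
F=6: ŷ = 2 + 6 = 8; e = 3 − 8 = -5
F=7: ŷ = 2 + 7 = 9; e = 7 − 9 = -2
F=8: ŷ = 2 + 8 = 10; e = 15 − 10 = 5
F=9: ŷ = 2 + 9 = 11; e = 17 − 11 = 6
F=10: ŷ = 2 + 10 = 12; e = 9 − 12 = -3
F=11: ŷ = 2 + 11 = 13; e = 10 − 13 = -3
Largest |e| is 6 at F = 9, residual 6.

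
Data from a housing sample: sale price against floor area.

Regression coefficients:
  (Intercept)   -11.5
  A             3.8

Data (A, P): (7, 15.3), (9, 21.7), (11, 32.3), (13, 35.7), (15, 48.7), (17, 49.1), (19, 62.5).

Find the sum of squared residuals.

SSE = 39.36

A=7: P̂ = -11.5 + 3.8·7 = 15.1; e = 15.3 − 15.1 = 0.2
A=9: P̂ = -11.5 + 3.8·9 = 22.7; e = 21.7 − 22.7 = -1
A=11: P̂ = -11.5 + 3.8·11 = 30.3; e = 32.3 − 30.3 = 2
A=13: P̂ = -11.5 + 3.8·13 = 37.9; e = 35.7 − 37.9 = -2.2
A=15: P̂ = -11.5 + 3.8·15 = 45.5; e = 48.7 − 45.5 = 3.2
A=17: P̂ = -11.5 + 3.8·17 = 53.1; e = 49.1 − 53.1 = -4
A=19: P̂ = -11.5 + 3.8·19 = 60.7; e = 62.5 − 60.7 = 1.8
SSE = 0.04 + 1 + 4 + 4.84 + 10.24 + 16 + 3.24 = 39.36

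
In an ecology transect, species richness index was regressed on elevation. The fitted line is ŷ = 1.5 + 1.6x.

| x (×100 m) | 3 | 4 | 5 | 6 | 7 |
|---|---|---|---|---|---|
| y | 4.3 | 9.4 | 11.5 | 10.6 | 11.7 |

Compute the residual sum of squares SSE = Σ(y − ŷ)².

x=3: ŷ = 1.5 + 1.6·3 = 6.3; e = 4.3 − 6.3 = -2
x=4: ŷ = 1.5 + 1.6·4 = 7.9; e = 9.4 − 7.9 = 1.5
x=5: ŷ = 1.5 + 1.6·5 = 9.5; e = 11.5 − 9.5 = 2
x=6: ŷ = 1.5 + 1.6·6 = 11.1; e = 10.6 − 11.1 = -0.5
x=7: ŷ = 1.5 + 1.6·7 = 12.7; e = 11.7 − 12.7 = -1
SSE = 4 + 2.25 + 4 + 0.25 + 1 = 11.5

SSE = 11.5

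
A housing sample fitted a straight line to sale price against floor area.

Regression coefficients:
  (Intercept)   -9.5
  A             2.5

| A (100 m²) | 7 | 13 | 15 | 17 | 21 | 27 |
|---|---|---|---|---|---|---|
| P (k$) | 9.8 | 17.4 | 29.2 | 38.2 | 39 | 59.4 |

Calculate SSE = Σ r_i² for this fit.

A=7: P̂ = -9.5 + 2.5·7 = 8; r = 9.8 − 8 = 1.8
A=13: P̂ = -9.5 + 2.5·13 = 23; r = 17.4 − 23 = -5.6
A=15: P̂ = -9.5 + 2.5·15 = 28; r = 29.2 − 28 = 1.2
A=17: P̂ = -9.5 + 2.5·17 = 33; r = 38.2 − 33 = 5.2
A=21: P̂ = -9.5 + 2.5·21 = 43; r = 39 − 43 = -4
A=27: P̂ = -9.5 + 2.5·27 = 58; r = 59.4 − 58 = 1.4
SSE = 3.24 + 31.36 + 1.44 + 27.04 + 16 + 1.96 = 81.04

SSE = 81.04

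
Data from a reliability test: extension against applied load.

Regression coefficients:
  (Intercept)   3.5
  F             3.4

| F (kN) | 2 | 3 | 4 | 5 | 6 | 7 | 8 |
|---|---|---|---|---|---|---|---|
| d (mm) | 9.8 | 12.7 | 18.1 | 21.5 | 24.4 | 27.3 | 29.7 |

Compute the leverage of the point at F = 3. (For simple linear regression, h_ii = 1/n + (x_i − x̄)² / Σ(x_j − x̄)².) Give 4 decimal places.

h = 0.2857

F̄ = (2 + 3 + 4 + 5 + 6 + 7 + 8)/7 = 5
Σ(F − F̄)² = 9 + 4 + 1 + 0 + 1 + 4 + 9 = 28
h = 1/7 + (-2)²/28 = 0.142857 + 0.142857 = 0.2857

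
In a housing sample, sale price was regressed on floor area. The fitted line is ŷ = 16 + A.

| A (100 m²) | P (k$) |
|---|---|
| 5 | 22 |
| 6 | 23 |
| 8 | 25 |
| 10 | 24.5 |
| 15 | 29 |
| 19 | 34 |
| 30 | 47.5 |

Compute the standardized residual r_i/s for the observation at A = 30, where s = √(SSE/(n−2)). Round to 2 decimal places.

0.95

A=5: ŷ = 16 + 5 = 21; r = 22 − 21 = 1
A=6: ŷ = 16 + 6 = 22; r = 23 − 22 = 1
A=8: ŷ = 16 + 8 = 24; r = 25 − 24 = 1
A=10: ŷ = 16 + 10 = 26; r = 24.5 − 26 = -1.5
A=15: ŷ = 16 + 15 = 31; r = 29 − 31 = -2
A=19: ŷ = 16 + 19 = 35; r = 34 − 35 = -1
A=30: ŷ = 16 + 30 = 46; r = 47.5 − 46 = 1.5
SSE = 1 + 1 + 1 + 2.25 + 4 + 1 + 2.25 = 12.5
s = √(12.5/5) = 1.58114
r/s = 1.5 / 1.58114 = 0.95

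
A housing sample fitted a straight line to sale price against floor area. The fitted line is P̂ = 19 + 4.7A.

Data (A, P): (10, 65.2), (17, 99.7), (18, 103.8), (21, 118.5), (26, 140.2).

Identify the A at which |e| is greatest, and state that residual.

A = 26, e = -1

A=10: P̂ = 19 + 4.7·10 = 66; e = 65.2 − 66 = -0.8
A=17: P̂ = 19 + 4.7·17 = 98.9; e = 99.7 − 98.9 = 0.8
A=18: P̂ = 19 + 4.7·18 = 103.6; e = 103.8 − 103.6 = 0.2
A=21: P̂ = 19 + 4.7·21 = 117.7; e = 118.5 − 117.7 = 0.8
A=26: P̂ = 19 + 4.7·26 = 141.2; e = 140.2 − 141.2 = -1
Largest |e| is 1 at A = 26, residual -1.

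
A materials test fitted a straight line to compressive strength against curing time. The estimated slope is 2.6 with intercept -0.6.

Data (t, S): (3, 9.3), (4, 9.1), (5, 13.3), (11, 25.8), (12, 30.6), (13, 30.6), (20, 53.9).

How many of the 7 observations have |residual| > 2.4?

2

t=3: Ŝ = -0.6 + 2.6·3 = 7.2; e = 9.3 − 7.2 = 2.1
t=4: Ŝ = -0.6 + 2.6·4 = 9.8; e = 9.1 − 9.8 = -0.7
t=5: Ŝ = -0.6 + 2.6·5 = 12.4; e = 13.3 − 12.4 = 0.9
t=11: Ŝ = -0.6 + 2.6·11 = 28; e = 25.8 − 28 = -2.2
t=12: Ŝ = -0.6 + 2.6·12 = 30.6; e = 30.6 − 30.6 = 0
t=13: Ŝ = -0.6 + 2.6·13 = 33.2; e = 30.6 − 33.2 = -2.6
t=20: Ŝ = -0.6 + 2.6·20 = 51.4; e = 53.9 − 51.4 = 2.5
|e| > 2.4: t=13 (|e|=2.6), t=20 (|e|=2.5) → 2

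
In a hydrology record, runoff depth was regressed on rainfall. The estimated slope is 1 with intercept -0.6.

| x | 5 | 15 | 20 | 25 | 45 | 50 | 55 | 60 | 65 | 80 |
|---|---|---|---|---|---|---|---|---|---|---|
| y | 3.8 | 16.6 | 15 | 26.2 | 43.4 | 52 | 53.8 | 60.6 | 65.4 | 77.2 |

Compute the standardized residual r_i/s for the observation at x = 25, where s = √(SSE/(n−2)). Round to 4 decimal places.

x=5: ŷ = -0.6 + 5 = 4.4; r = 3.8 − 4.4 = -0.6
x=15: ŷ = -0.6 + 15 = 14.4; r = 16.6 − 14.4 = 2.2
x=20: ŷ = -0.6 + 20 = 19.4; r = 15 − 19.4 = -4.4
x=25: ŷ = -0.6 + 25 = 24.4; r = 26.2 − 24.4 = 1.8
x=45: ŷ = -0.6 + 45 = 44.4; r = 43.4 − 44.4 = -1
x=50: ŷ = -0.6 + 50 = 49.4; r = 52 − 49.4 = 2.6
x=55: ŷ = -0.6 + 55 = 54.4; r = 53.8 − 54.4 = -0.6
x=60: ŷ = -0.6 + 60 = 59.4; r = 60.6 − 59.4 = 1.2
x=65: ŷ = -0.6 + 65 = 64.4; r = 65.4 − 64.4 = 1
x=80: ŷ = -0.6 + 80 = 79.4; r = 77.2 − 79.4 = -2.2
SSE = 0.36 + 4.84 + 19.36 + 3.24 + 1 + 6.76 + 0.36 + 1.44 + 1 + 4.84 = 43.2
s = √(43.2/8) = 2.32379
r/s = 1.8 / 2.32379 = 0.7746

0.7746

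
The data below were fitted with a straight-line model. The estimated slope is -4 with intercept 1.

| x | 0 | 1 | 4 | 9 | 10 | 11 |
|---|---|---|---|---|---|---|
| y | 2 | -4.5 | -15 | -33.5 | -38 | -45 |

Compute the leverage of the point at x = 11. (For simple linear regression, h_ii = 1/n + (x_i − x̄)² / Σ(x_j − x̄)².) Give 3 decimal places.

x̄ = (0 + 1 + 4 + 9 + 10 + 11)/6 = 5.83333
Σ(x − x̄)² = 34.0278 + 23.3611 + 3.36111 + 10.0278 + 17.3611 + 26.6944 = 114.833
h = 1/6 + (5.16667)²/114.833 = 0.166667 + 0.232463 = 0.399

h = 0.399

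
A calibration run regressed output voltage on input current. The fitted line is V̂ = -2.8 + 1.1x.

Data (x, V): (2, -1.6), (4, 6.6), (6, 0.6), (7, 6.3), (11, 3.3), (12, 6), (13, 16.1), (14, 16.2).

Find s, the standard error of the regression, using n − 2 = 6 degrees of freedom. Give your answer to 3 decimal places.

x=2: V̂ = -2.8 + 1.1·2 = -0.6; r = -1.6 − (-0.6) = -1
x=4: V̂ = -2.8 + 1.1·4 = 1.6; r = 6.6 − 1.6 = 5
x=6: V̂ = -2.8 + 1.1·6 = 3.8; r = 0.6 − 3.8 = -3.2
x=7: V̂ = -2.8 + 1.1·7 = 4.9; r = 6.3 − 4.9 = 1.4
x=11: V̂ = -2.8 + 1.1·11 = 9.3; r = 3.3 − 9.3 = -6
x=12: V̂ = -2.8 + 1.1·12 = 10.4; r = 6 − 10.4 = -4.4
x=13: V̂ = -2.8 + 1.1·13 = 11.5; r = 16.1 − 11.5 = 4.6
x=14: V̂ = -2.8 + 1.1·14 = 12.6; r = 16.2 − 12.6 = 3.6
SSE = 1 + 25 + 10.24 + 1.96 + 36 + 19.36 + 21.16 + 12.96 = 127.68
s = √(127.68/6) = √21.28 ≈ 4.613

s = 4.613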